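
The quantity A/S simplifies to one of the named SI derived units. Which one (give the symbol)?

V

S = kg⁻¹·m⁻²·s³·A².
So S⁻¹ = kg·m²·s⁻³·A⁻².
Combining: A·S⁻¹ = A · (kg·m²·s⁻³·A⁻²) = kg·m²·s⁻³·A⁻¹.
kg·m²·s⁻³·A⁻¹ is the base-SI form of the volt.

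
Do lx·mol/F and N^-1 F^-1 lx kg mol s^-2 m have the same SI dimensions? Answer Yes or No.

Yes

Left side:
  F = C/V (capacitance = charge per voltage),
      = A·s/(kg·m²·s⁻³·A⁻¹) (substituting C and V),
      = kg⁻¹·m⁻²·s⁴·A².
  So F⁻¹ = kg·m²·s⁻⁴·A⁻².
  lx = lm/m² (illuminance = luminous flux per area),
      = m⁻²·cd.
  Combining: F⁻¹·lx·mol = (kg·m²·s⁻⁴·A⁻²) · (m⁻²·cd) · mol = kg·s⁻⁴·A⁻²·mol·cd.
Right side:
  N = kg·m/s² = kg·m·s⁻² (force = mass × acceleration).
  So N⁻¹ = kg⁻¹·m⁻¹·s².
  F = C/V (capacitance = charge per voltage),
      = A·s/(kg·m²·s⁻³·A⁻¹) (substituting C and V),
      = kg⁻¹·m⁻²·s⁴·A².
  So F⁻¹ = kg·m²·s⁻⁴·A⁻².
  lx = lm/m² (illuminance = luminous flux per area),
      = m⁻²·cd.
  Combining: N⁻¹·F⁻¹·lx·kg·mol·s⁻²·m = (kg⁻¹·m⁻¹·s²) · (kg·m²·s⁻⁴·A⁻²) · (m⁻²·cd) · kg · mol · s⁻² · m = kg·s⁻⁴·A⁻²·mol·cd.
Both reduce to kg·s⁻⁴·A⁻²·mol·cd.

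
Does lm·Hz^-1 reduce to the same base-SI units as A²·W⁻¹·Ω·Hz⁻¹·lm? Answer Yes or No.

Left side:
  lm = cd·sr = cd (luminous flux; sr is dimensionless).
  Hz = 1/s = s⁻¹ (frequency is cycles per second).
  So Hz⁻¹ = s.
  Combining: lm·Hz⁻¹ = cd · s = s·cd.
Right side:
  W = J/s (power = energy per time),
      = kg·m²·s⁻³.
  So W⁻¹ = kg⁻¹·m⁻²·s³.
  Ω = V/A (resistance = voltage per current),
      = kg·m²·s⁻³·A⁻².
  Hz = 1/s = s⁻¹ (frequency is cycles per second).
  So Hz⁻¹ = s.
  lm = cd·sr = cd (luminous flux; sr is dimensionless).
  Combining: A²·W⁻¹·Ω·Hz⁻¹·lm = A² · (kg⁻¹·m⁻²·s³) · (kg·m²·s⁻³·A⁻²) · s · cd = s·cd.
Both reduce to s·cd.

Yes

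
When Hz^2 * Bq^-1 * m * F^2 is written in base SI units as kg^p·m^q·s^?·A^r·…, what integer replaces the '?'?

7

Hz = 1/s = s⁻¹ (frequency is cycles per second).
So Hz² = s⁻².
Bq = 1/s = s⁻¹ (activity is decays per second).
So Bq⁻¹ = s.
F = C/V (capacitance = charge per voltage),
    = A·s/(kg·m²·s⁻³·A⁻¹) (substituting C and V),
    = kg⁻¹·m⁻²·s⁴·A².
So F² = kg⁻²·m⁻⁴·s⁸·A⁴.
Combining: Hz²·Bq⁻¹·m·F² = s⁻² · s · m · (kg⁻²·m⁻⁴·s⁸·A⁴) = kg⁻²·m⁻³·s⁷·A⁴.
The exponent of s is 7.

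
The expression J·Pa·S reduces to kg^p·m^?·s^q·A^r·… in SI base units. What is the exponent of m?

J = N·m (work = force × distance),
    = kg·m²·s⁻².
Pa = N/m² (pressure = force per area),
    = kg·m⁻¹·s⁻².
S = 1/Ω (conductance is reciprocal resistance),
    = kg⁻¹·m⁻²·s³·A².
Combining: J·Pa·S = (kg·m²·s⁻²) · (kg·m⁻¹·s⁻²) · (kg⁻¹·m⁻²·s³·A²) = kg·m⁻¹·s⁻¹·A².
The exponent of m is -1.

-1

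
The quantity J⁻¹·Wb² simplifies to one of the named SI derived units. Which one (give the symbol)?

H

J = kg·m²·s⁻².
So J⁻¹ = kg⁻¹·m⁻²·s².
Wb = kg·m²·s⁻²·A⁻¹.
So Wb² = kg²·m⁴·s⁻⁴·A⁻².
Combining: J⁻¹·Wb² = (kg⁻¹·m⁻²·s²) · (kg²·m⁴·s⁻⁴·A⁻²) = kg·m²·s⁻²·A⁻².
kg·m²·s⁻²·A⁻² is the base-SI form of the henry.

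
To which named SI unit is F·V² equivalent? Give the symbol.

F = kg⁻¹·m⁻²·s⁴·A².
V = kg·m²·s⁻³·A⁻¹.
So V² = kg²·m⁴·s⁻⁶·A⁻².
Combining: F·V² = (kg⁻¹·m⁻²·s⁴·A²) · (kg²·m⁴·s⁻⁶·A⁻²) = kg·m²·s⁻².
kg·m²·s⁻² is the base-SI form of the joule.

J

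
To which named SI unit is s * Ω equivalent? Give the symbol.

H

Ω = kg·m²·s⁻³·A⁻².
Combining: s·Ω = s · (kg·m²·s⁻³·A⁻²) = kg·m²·s⁻²·A⁻².
kg·m²·s⁻²·A⁻² is the base-SI form of the henry.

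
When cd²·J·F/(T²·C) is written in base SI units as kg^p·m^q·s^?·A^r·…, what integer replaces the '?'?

T = Wb/m² (flux density = flux per area),
    = kg·s⁻²·A⁻¹.
So T⁻² = kg⁻²·s⁴·A².
C = A·s = s·A (charge = current × time).
So C⁻¹ = s⁻¹·A⁻¹.
J = N·m (work = force × distance),
    = kg·m²·s⁻².
F = C/V (capacitance = charge per voltage),
    = A·s/(kg·m²·s⁻³·A⁻¹) (substituting C and V),
    = kg⁻¹·m⁻²·s⁴·A².
Combining: T⁻²·C⁻¹·cd²·J·F = (kg⁻²·s⁴·A²) · (s⁻¹·A⁻¹) · cd² · (kg·m²·s⁻²) · (kg⁻¹·m⁻²·s⁴·A²) = kg⁻²·s⁵·A³·cd².
The exponent of s is 5.

5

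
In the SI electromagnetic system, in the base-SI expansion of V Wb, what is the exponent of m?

V = W/A (potential = power per current),
    = kg·m²·s⁻³·A⁻¹.
Wb = V·s (flux: a volt is a weber per second),
    = kg·m²·s⁻²·A⁻¹.
Combining: V·Wb = (kg·m²·s⁻³·A⁻¹) · (kg·m²·s⁻²·A⁻¹) = kg²·m⁴·s⁻⁵·A⁻².
The exponent of m is 4.

4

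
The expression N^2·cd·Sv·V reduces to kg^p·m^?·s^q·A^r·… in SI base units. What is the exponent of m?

6

N = kg·m·s⁻².
So N² = kg²·m²·s⁻⁴.
Sv = m²·s⁻².
V = kg·m²·s⁻³·A⁻¹.
Combining: N²·cd·Sv·V = (kg²·m²·s⁻⁴) · cd · (m²·s⁻²) · (kg·m²·s⁻³·A⁻¹) = kg³·m⁶·s⁻⁹·A⁻¹·cd.
The exponent of m is 6.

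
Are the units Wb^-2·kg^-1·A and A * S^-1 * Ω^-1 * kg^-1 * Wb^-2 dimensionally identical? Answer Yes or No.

Yes

Left side:
  Wb = kg·m²·s⁻²·A⁻¹.
  So Wb⁻² = kg⁻²·m⁻⁴·s⁴·A².
  Combining: Wb⁻²·kg⁻¹·A = (kg⁻²·m⁻⁴·s⁴·A²) · kg⁻¹ · A = kg⁻³·m⁻⁴·s⁴·A³.
Right side:
  S = kg⁻¹·m⁻²·s³·A².
  So S⁻¹ = kg·m²·s⁻³·A⁻².
  Ω = kg·m²·s⁻³·A⁻².
  So Ω⁻¹ = kg⁻¹·m⁻²·s³·A².
  Wb = kg·m²·s⁻²·A⁻¹.
  So Wb⁻² = kg⁻²·m⁻⁴·s⁴·A².
  Combining: A·S⁻¹·Ω⁻¹·kg⁻¹·Wb⁻² = A · (kg·m²·s⁻³·A⁻²) · (kg⁻¹·m⁻²·s³·A²) · kg⁻¹ · (kg⁻²·m⁻⁴·s⁴·A²) = kg⁻³·m⁻⁴·s⁴·A³.
Both reduce to kg⁻³·m⁻⁴·s⁴·A³.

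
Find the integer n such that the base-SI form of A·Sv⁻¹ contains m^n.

-2

Sv = J/kg (equivalent dose = energy per mass),
    = m²·s⁻².
So Sv⁻¹ = m⁻²·s².
Combining: A·Sv⁻¹ = A · (m⁻²·s²) = m⁻²·s²·A.
The exponent of m is -2.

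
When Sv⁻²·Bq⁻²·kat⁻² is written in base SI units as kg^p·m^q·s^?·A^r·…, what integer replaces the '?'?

8

Sv = J/kg (equivalent dose = energy per mass),
    = m²·s⁻².
So Sv⁻² = m⁻⁴·s⁴.
Bq = 1/s = s⁻¹ (activity is decays per second).
So Bq⁻² = s².
kat = mol/s = s⁻¹·mol (catalytic activity).
So kat⁻² = s²·mol⁻².
Combining: Sv⁻²·Bq⁻²·kat⁻² = (m⁻⁴·s⁴) · s² · (s²·mol⁻²) = m⁻⁴·s⁸·mol⁻².
The exponent of s is 8.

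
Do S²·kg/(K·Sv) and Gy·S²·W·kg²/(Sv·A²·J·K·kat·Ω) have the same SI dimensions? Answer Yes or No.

Left side:
  S = kg⁻¹·m⁻²·s³·A².
  So S² = kg⁻²·m⁻⁴·s⁶·A⁴.
  Sv = m²·s⁻².
  So Sv⁻¹ = m⁻²·s².
  Combining: K⁻¹·S²·Sv⁻¹·kg = K⁻¹ · (kg⁻²·m⁻⁴·s⁶·A⁴) · (m⁻²·s²) · kg = kg⁻¹·m⁻⁶·s⁸·A⁴·K⁻¹.
Right side:
  Sv = J/kg (equivalent dose = energy per mass),
      = m²·s⁻².
  So Sv⁻¹ = m⁻²·s².
  Gy = J/kg (absorbed dose = energy per mass),
      = m²·s⁻².
  J = N·m (work = force × distance),
      = kg·m²·s⁻².
  So J⁻¹ = kg⁻¹·m⁻²·s².
  S = 1/Ω (conductance is reciprocal resistance),
      = kg⁻¹·m⁻²·s³·A².
  So S² = kg⁻²·m⁻⁴·s⁶·A⁴.
  W = J/s (power = energy per time),
      = kg·m²·s⁻³.
  kat = mol/s = s⁻¹·mol (catalytic activity).
  So kat⁻¹ = s·mol⁻¹.
  Ω = V/A (resistance = voltage per current),
      = kg·m²·s⁻³·A⁻².
  So Ω⁻¹ = kg⁻¹·m⁻²·s³·A².
  Combining: Sv⁻¹·A⁻²·Gy·J⁻¹·S²·W·kg²·K⁻¹·kat⁻¹·Ω⁻¹ = (m⁻²·s²) · A⁻² · (m²·s⁻²) · (kg⁻¹·m⁻²·s²) · (kg⁻²·m⁻⁴·s⁶·A⁴) · (kg·m²·s⁻³) · kg² · K⁻¹ · (s·mol⁻¹) · (kg⁻¹·m⁻²·s³·A²) = kg⁻¹·m⁻⁶·s⁹·A⁴·K⁻¹·mol⁻¹.
Left is kg⁻¹·m⁻⁶·s⁸·A⁴·K⁻¹; right is kg⁻¹·m⁻⁶·s⁹·A⁴·K⁻¹·mol⁻¹ — different.

No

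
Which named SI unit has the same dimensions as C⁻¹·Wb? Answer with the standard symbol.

Ω

C = A·s = s·A (charge = current × time).
So C⁻¹ = s⁻¹·A⁻¹.
Wb = V·s (flux: a volt is a weber per second),
    = kg·m²·s⁻²·A⁻¹.
Combining: C⁻¹·Wb = (s⁻¹·A⁻¹) · (kg·m²·s⁻²·A⁻¹) = kg·m²·s⁻³·A⁻².
kg·m²·s⁻³·A⁻² is the base-SI form of the ohm.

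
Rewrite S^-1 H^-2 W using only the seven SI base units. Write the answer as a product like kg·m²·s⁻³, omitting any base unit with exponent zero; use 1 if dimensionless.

s⁻²·A²

S = 1/Ω (conductance is reciprocal resistance),
    = kg⁻¹·m⁻²·s³·A².
So S⁻¹ = kg·m²·s⁻³·A⁻².
H = Wb/A (inductance = flux per current),
    = kg·m²·s⁻²·A⁻².
So H⁻² = kg⁻²·m⁻⁴·s⁴·A⁴.
W = J/s (power = energy per time),
    = kg·m²·s⁻³.
Combining: S⁻¹·H⁻²·W = (kg·m²·s⁻³·A⁻²) · (kg⁻²·m⁻⁴·s⁴·A⁴) · (kg·m²·s⁻³) = s⁻²·A².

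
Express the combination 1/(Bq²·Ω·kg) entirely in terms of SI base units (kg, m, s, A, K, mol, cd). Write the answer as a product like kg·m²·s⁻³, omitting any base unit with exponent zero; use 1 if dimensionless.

kg⁻²·m⁻²·s⁵·A²

Bq = s⁻¹.
So Bq⁻² = s².
Ω = kg·m²·s⁻³·A⁻².
So Ω⁻¹ = kg⁻¹·m⁻²·s³·A².
Combining: Bq⁻²·Ω⁻¹·kg⁻¹ = s² · (kg⁻¹·m⁻²·s³·A²) · kg⁻¹ = kg⁻²·m⁻²·s⁵·A².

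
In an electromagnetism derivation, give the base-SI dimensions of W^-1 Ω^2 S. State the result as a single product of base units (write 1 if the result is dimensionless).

A⁻²

W = J/s (power = energy per time),
    = kg·m²·s⁻³.
So W⁻¹ = kg⁻¹·m⁻²·s³.
Ω = V/A (resistance = voltage per current),
    = kg·m²·s⁻³·A⁻².
So Ω² = kg²·m⁴·s⁻⁶·A⁻⁴.
S = 1/Ω (conductance is reciprocal resistance),
    = kg⁻¹·m⁻²·s³·A².
Combining: W⁻¹·Ω²·S = (kg⁻¹·m⁻²·s³) · (kg²·m⁴·s⁻⁶·A⁻⁴) · (kg⁻¹·m⁻²·s³·A²) = A⁻².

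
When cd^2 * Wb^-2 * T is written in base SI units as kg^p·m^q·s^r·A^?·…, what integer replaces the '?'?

1

Wb = V·s (flux: a volt is a weber per second),
    = kg·m²·s⁻²·A⁻¹.
So Wb⁻² = kg⁻²·m⁻⁴·s⁴·A².
T = Wb/m² (flux density = flux per area),
    = kg·s⁻²·A⁻¹.
Combining: cd²·Wb⁻²·T = cd² · (kg⁻²·m⁻⁴·s⁴·A²) · (kg·s⁻²·A⁻¹) = kg⁻¹·m⁻⁴·s²·A·cd².
The exponent of A is 1.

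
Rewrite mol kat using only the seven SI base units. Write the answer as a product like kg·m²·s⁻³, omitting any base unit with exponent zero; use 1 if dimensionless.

kat = mol/s = s⁻¹·mol (catalytic activity).
Combining: mol·kat = mol · (s⁻¹·mol) = s⁻¹·mol².

s⁻¹·mol²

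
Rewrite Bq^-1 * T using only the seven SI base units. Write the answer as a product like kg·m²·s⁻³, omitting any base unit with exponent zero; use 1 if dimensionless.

kg·s⁻¹·A⁻¹

Bq = s⁻¹.
So Bq⁻¹ = s.
T = kg·s⁻²·A⁻¹.
Combining: Bq⁻¹·T = s · (kg·s⁻²·A⁻¹) = kg·s⁻¹·A⁻¹.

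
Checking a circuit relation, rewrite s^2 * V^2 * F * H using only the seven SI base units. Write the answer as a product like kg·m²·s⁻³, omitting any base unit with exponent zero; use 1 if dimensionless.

kg²·m⁴·s⁻²·A⁻²

V = W/A (potential = power per current),
    = kg·m²·s⁻³·A⁻¹.
So V² = kg²·m⁴·s⁻⁶·A⁻².
F = C/V (capacitance = charge per voltage),
    = A·s/(kg·m²·s⁻³·A⁻¹) (substituting C and V),
    = kg⁻¹·m⁻²·s⁴·A².
H = Wb/A (inductance = flux per current),
    = kg·m²·s⁻²·A⁻².
Combining: s²·V²·F·H = s² · (kg²·m⁴·s⁻⁶·A⁻²) · (kg⁻¹·m⁻²·s⁴·A²) · (kg·m²·s⁻²·A⁻²) = kg²·m⁴·s⁻²·A⁻².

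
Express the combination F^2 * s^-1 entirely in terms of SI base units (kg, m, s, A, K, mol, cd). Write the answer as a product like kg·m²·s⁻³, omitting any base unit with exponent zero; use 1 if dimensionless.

F = C/V (capacitance = charge per voltage),
    = A·s/(kg·m²·s⁻³·A⁻¹) (substituting C and V),
    = kg⁻¹·m⁻²·s⁴·A².
So F² = kg⁻²·m⁻⁴·s⁸·A⁴.
Combining: F²·s⁻¹ = (kg⁻²·m⁻⁴·s⁸·A⁴) · s⁻¹ = kg⁻²·m⁻⁴·s⁷·A⁴.

kg⁻²·m⁻⁴·s⁷·A⁴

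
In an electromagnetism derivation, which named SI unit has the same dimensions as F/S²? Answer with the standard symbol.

S = 1/Ω (conductance is reciprocal resistance),
    = kg⁻¹·m⁻²·s³·A².
So S⁻² = kg²·m⁴·s⁻⁶·A⁻⁴.
F = C/V (capacitance = charge per voltage),
    = A·s/(kg·m²·s⁻³·A⁻¹) (substituting C and V),
    = kg⁻¹·m⁻²·s⁴·A².
Combining: S⁻²·F = (kg²·m⁴·s⁻⁶·A⁻⁴) · (kg⁻¹·m⁻²·s⁴·A²) = kg·m²·s⁻²·A⁻².
kg·m²·s⁻²·A⁻² is the base-SI form of the henry.

H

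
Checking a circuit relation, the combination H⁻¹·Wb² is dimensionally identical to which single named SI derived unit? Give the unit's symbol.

J

H = Wb/A (inductance = flux per current),
    = kg·m²·s⁻²·A⁻².
So H⁻¹ = kg⁻¹·m⁻²·s²·A².
Wb = V·s (flux: a volt is a weber per second),
    = kg·m²·s⁻²·A⁻¹.
So Wb² = kg²·m⁴·s⁻⁴·A⁻².
Combining: H⁻¹·Wb² = (kg⁻¹·m⁻²·s²·A²) · (kg²·m⁴·s⁻⁴·A⁻²) = kg·m²·s⁻².
kg·m²·s⁻² is the base-SI form of the joule.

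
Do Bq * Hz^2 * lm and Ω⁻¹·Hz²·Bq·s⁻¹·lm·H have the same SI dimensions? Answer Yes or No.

Yes

Left side:
  Bq = 1/s = s⁻¹ (activity is decays per second).
  Hz = 1/s = s⁻¹ (frequency is cycles per second).
  So Hz² = s⁻².
  lm = cd·sr = cd (luminous flux; sr is dimensionless).
  Combining: Bq·Hz²·lm = s⁻¹ · s⁻² · cd = s⁻³·cd.
Right side:
  Ω = kg·m²·s⁻³·A⁻².
  So Ω⁻¹ = kg⁻¹·m⁻²·s³·A².
  Hz = s⁻¹.
  So Hz² = s⁻².
  Bq = s⁻¹.
  lm = cd.
  H = kg·m²·s⁻²·A⁻².
  Combining: Ω⁻¹·Hz²·Bq·s⁻¹·lm·H = (kg⁻¹·m⁻²·s³·A²) · s⁻² · s⁻¹ · s⁻¹ · cd · (kg·m²·s⁻²·A⁻²) = s⁻³·cd.
Both reduce to s⁻³·cd.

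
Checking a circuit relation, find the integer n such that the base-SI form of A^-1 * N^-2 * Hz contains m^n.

N = kg·m·s⁻².
So N⁻² = kg⁻²·m⁻²·s⁴.
Hz = s⁻¹.
Combining: A⁻¹·N⁻²·Hz = A⁻¹ · (kg⁻²·m⁻²·s⁴) · s⁻¹ = kg⁻²·m⁻²·s³·A⁻¹.
The exponent of m is -2.

-2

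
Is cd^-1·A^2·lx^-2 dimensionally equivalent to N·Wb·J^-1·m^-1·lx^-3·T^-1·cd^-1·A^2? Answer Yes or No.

Left side:
  lx = m⁻²·cd.
  So lx⁻² = m⁴·cd⁻².
  Combining: cd⁻¹·A²·lx⁻² = cd⁻¹ · A² · (m⁴·cd⁻²) = m⁴·A²·cd⁻³.
Right side:
  N = kg·m/s² = kg·m·s⁻² (force = mass × acceleration).
  Wb = V·s (flux: a volt is a weber per second),
      = kg·m²·s⁻²·A⁻¹.
  J = N·m (work = force × distance),
      = kg·m²·s⁻².
  So J⁻¹ = kg⁻¹·m⁻²·s².
  lx = lm/m² (illuminance = luminous flux per area),
      = m⁻²·cd.
  So lx⁻³ = m⁶·cd⁻³.
  T = Wb/m² (flux density = flux per area),
      = kg·s⁻²·A⁻¹.
  So T⁻¹ = kg⁻¹·s²·A.
  Combining: N·Wb·J⁻¹·m⁻¹·lx⁻³·T⁻¹·cd⁻¹·A² = (kg·m·s⁻²) · (kg·m²·s⁻²·A⁻¹) · (kg⁻¹·m⁻²·s²) · m⁻¹ · (m⁶·cd⁻³) · (kg⁻¹·s²·A) · cd⁻¹ · A² = m⁶·A²·cd⁻⁴.
Left is m⁴·A²·cd⁻³; right is m⁶·A²·cd⁻⁴ — different.

No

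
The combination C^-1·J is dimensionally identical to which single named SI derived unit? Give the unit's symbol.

C = s·A.
So C⁻¹ = s⁻¹·A⁻¹.
J = kg·m²·s⁻².
Combining: C⁻¹·J = (s⁻¹·A⁻¹) · (kg·m²·s⁻²) = kg·m²·s⁻³·A⁻¹.
kg·m²·s⁻³·A⁻¹ is the base-SI form of the volt.

V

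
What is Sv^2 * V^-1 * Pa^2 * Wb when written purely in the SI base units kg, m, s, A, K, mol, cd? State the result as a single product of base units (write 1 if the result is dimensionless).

kg²·m²·s⁻⁷

Sv = J/kg (equivalent dose = energy per mass),
    = m²·s⁻².
So Sv² = m⁴·s⁻⁴.
V = W/A (potential = power per current),
    = kg·m²·s⁻³·A⁻¹.
So V⁻¹ = kg⁻¹·m⁻²·s³·A.
Pa = N/m² (pressure = force per area),
    = kg·m⁻¹·s⁻².
So Pa² = kg²·m⁻²·s⁻⁴.
Wb = V·s (flux: a volt is a weber per second),
    = kg·m²·s⁻²·A⁻¹.
Combining: Sv²·V⁻¹·Pa²·Wb = (m⁴·s⁻⁴) · (kg⁻¹·m⁻²·s³·A) · (kg²·m⁻²·s⁻⁴) · (kg·m²·s⁻²·A⁻¹) = kg²·m²·s⁻⁷.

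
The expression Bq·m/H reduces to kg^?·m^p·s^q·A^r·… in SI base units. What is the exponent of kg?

-1

Bq = 1/s = s⁻¹ (activity is decays per second).
H = Wb/A (inductance = flux per current),
    = kg·m²·s⁻²·A⁻².
So H⁻¹ = kg⁻¹·m⁻²·s²·A².
Combining: Bq·m·H⁻¹ = s⁻¹ · m · (kg⁻¹·m⁻²·s²·A²) = kg⁻¹·m⁻¹·s·A².
The exponent of kg is -1.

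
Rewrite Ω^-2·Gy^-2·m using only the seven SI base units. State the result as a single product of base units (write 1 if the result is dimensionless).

kg⁻²·m⁻⁷·s¹⁰·A⁴

Ω = V/A (resistance = voltage per current),
    = kg·m²·s⁻³·A⁻².
So Ω⁻² = kg⁻²·m⁻⁴·s⁶·A⁴.
Gy = J/kg (absorbed dose = energy per mass),
    = m²·s⁻².
So Gy⁻² = m⁻⁴·s⁴.
Combining: Ω⁻²·Gy⁻²·m = (kg⁻²·m⁻⁴·s⁶·A⁴) · (m⁻⁴·s⁴) · m = kg⁻²·m⁻⁷·s¹⁰·A⁴.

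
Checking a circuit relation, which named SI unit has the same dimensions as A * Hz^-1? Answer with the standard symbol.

Hz = 1/s = s⁻¹ (frequency is cycles per second).
So Hz⁻¹ = s.
Combining: A·Hz⁻¹ = A · s = s·A.
s·A is the base-SI form of the coulomb.

C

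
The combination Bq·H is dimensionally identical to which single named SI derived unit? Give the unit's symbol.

Ω

Bq = 1/s = s⁻¹ (activity is decays per second).
H = Wb/A (inductance = flux per current),
    = kg·m²·s⁻²·A⁻².
Combining: Bq·H = s⁻¹ · (kg·m²·s⁻²·A⁻²) = kg·m²·s⁻³·A⁻².
kg·m²·s⁻³·A⁻² is the base-SI form of the ohm.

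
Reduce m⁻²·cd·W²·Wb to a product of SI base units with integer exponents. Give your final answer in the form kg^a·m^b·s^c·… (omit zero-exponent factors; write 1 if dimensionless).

kg³·m⁴·s⁻⁸·A⁻¹·cd

W = kg·m²·s⁻³.
So W² = kg²·m⁴·s⁻⁶.
Wb = kg·m²·s⁻²·A⁻¹.
Combining: m⁻²·cd·W²·Wb = m⁻² · cd · (kg²·m⁴·s⁻⁶) · (kg·m²·s⁻²·A⁻¹) = kg³·m⁴·s⁻⁸·A⁻¹·cd.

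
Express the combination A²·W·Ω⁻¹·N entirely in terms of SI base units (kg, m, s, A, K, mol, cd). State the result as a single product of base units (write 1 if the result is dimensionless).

W = kg·m²·s⁻³.
Ω = kg·m²·s⁻³·A⁻².
So Ω⁻¹ = kg⁻¹·m⁻²·s³·A².
N = kg·m·s⁻².
Combining: A²·W·Ω⁻¹·N = A² · (kg·m²·s⁻³) · (kg⁻¹·m⁻²·s³·A²) · (kg·m·s⁻²) = kg·m·s⁻²·A⁴.

kg·m·s⁻²·A⁴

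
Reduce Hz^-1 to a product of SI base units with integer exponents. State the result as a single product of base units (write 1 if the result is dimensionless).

s

Hz = s⁻¹.
So Hz⁻¹ = s.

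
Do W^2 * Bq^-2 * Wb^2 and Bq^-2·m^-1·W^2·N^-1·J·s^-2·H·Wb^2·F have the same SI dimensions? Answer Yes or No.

Left side:
  W = J/s (power = energy per time),
      = kg·m²·s⁻³.
  So W² = kg²·m⁴·s⁻⁶.
  Bq = 1/s = s⁻¹ (activity is decays per second).
  So Bq⁻² = s².
  Wb = V·s (flux: a volt is a weber per second),
      = kg·m²·s⁻²·A⁻¹.
  So Wb² = kg²·m⁴·s⁻⁴·A⁻².
  Combining: W²·Bq⁻²·Wb² = (kg²·m⁴·s⁻⁶) · s² · (kg²·m⁴·s⁻⁴·A⁻²) = kg⁴·m⁸·s⁻⁸·A⁻².
Right side:
  Bq = 1/s = s⁻¹ (activity is decays per second).
  So Bq⁻² = s².
  W = J/s (power = energy per time),
      = kg·m²·s⁻³.
  So W² = kg²·m⁴·s⁻⁶.
  N = kg·m/s² = kg·m·s⁻² (force = mass × acceleration).
  So N⁻¹ = kg⁻¹·m⁻¹·s².
  J = N·m (work = force × distance),
      = kg·m²·s⁻².
  H = Wb/A (inductance = flux per current),
      = kg·m²·s⁻²·A⁻².
  Wb = V·s (flux: a volt is a weber per second),
      = kg·m²·s⁻²·A⁻¹.
  So Wb² = kg²·m⁴·s⁻⁴·A⁻².
  F = C/V (capacitance = charge per voltage),
      = A·s/(kg·m²·s⁻³·A⁻¹) (substituting C and V),
      = kg⁻¹·m⁻²·s⁴·A².
  Combining: Bq⁻²·m⁻¹·W²·N⁻¹·J·s⁻²·H·Wb²·F = s² · m⁻¹ · (kg²·m⁴·s⁻⁶) · (kg⁻¹·m⁻¹·s²) · (kg·m²·s⁻²) · s⁻² · (kg·m²·s⁻²·A⁻²) · (kg²·m⁴·s⁻⁴·A⁻²) · (kg⁻¹·m⁻²·s⁴·A²) = kg⁴·m⁸·s⁻⁸·A⁻².
Both reduce to kg⁴·m⁸·s⁻⁸·A⁻².

Yes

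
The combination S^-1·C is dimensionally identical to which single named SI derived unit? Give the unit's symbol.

S = kg⁻¹·m⁻²·s³·A².
So S⁻¹ = kg·m²·s⁻³·A⁻².
C = s·A.
Combining: S⁻¹·C = (kg·m²·s⁻³·A⁻²) · (s·A) = kg·m²·s⁻²·A⁻¹.
kg·m²·s⁻²·A⁻¹ is the base-SI form of the weber.

Wb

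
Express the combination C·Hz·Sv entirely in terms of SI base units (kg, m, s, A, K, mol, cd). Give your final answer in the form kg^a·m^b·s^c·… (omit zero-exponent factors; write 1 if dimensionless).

C = A·s = s·A (charge = current × time).
Hz = 1/s = s⁻¹ (frequency is cycles per second).
Sv = J/kg (equivalent dose = energy per mass),
    = m²·s⁻².
Combining: C·Hz·Sv = (s·A) · s⁻¹ · (m²·s⁻²) = m²·s⁻²·A.

m²·s⁻²·A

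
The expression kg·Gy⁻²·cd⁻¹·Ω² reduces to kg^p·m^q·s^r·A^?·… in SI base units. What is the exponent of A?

-4

Gy = J/kg (absorbed dose = energy per mass),
    = m²·s⁻².
So Gy⁻² = m⁻⁴·s⁴.
Ω = V/A (resistance = voltage per current),
    = kg·m²·s⁻³·A⁻².
So Ω² = kg²·m⁴·s⁻⁶·A⁻⁴.
Combining: kg·Gy⁻²·cd⁻¹·Ω² = kg · (m⁻⁴·s⁴) · cd⁻¹ · (kg²·m⁴·s⁻⁶·A⁻⁴) = kg³·s⁻²·A⁻⁴·cd⁻¹.
The exponent of A is -4.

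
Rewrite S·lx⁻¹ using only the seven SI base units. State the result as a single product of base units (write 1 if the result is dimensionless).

S = 1/Ω (conductance is reciprocal resistance),
    = kg⁻¹·m⁻²·s³·A².
lx = lm/m² (illuminance = luminous flux per area),
    = m⁻²·cd.
So lx⁻¹ = m²·cd⁻¹.
Combining: S·lx⁻¹ = (kg⁻¹·m⁻²·s³·A²) · (m²·cd⁻¹) = kg⁻¹·s³·A²·cd⁻¹.

kg⁻¹·s³·A²·cd⁻¹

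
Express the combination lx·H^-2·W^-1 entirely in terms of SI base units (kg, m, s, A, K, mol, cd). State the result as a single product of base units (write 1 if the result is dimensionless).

lx = lm/m² (illuminance = luminous flux per area),
    = m⁻²·cd.
H = Wb/A (inductance = flux per current),
    = kg·m²·s⁻²·A⁻².
So H⁻² = kg⁻²·m⁻⁴·s⁴·A⁴.
W = J/s (power = energy per time),
    = kg·m²·s⁻³.
So W⁻¹ = kg⁻¹·m⁻²·s³.
Combining: lx·H⁻²·W⁻¹ = (m⁻²·cd) · (kg⁻²·m⁻⁴·s⁴·A⁴) · (kg⁻¹·m⁻²·s³) = kg⁻³·m⁻⁸·s⁷·A⁴·cd.

kg⁻³·m⁻⁸·s⁷·A⁴·cd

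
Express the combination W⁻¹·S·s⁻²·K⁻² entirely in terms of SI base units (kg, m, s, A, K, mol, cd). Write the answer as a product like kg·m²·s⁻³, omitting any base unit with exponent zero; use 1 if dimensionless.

W = J/s (power = energy per time),
    = kg·m²·s⁻³.
So W⁻¹ = kg⁻¹·m⁻²·s³.
S = 1/Ω (conductance is reciprocal resistance),
    = kg⁻¹·m⁻²·s³·A².
Combining: W⁻¹·S·s⁻²·K⁻² = (kg⁻¹·m⁻²·s³) · (kg⁻¹·m⁻²·s³·A²) · s⁻² · K⁻² = kg⁻²·m⁻⁴·s⁴·A²·K⁻².

kg⁻²·m⁻⁴·s⁴·A²·K⁻²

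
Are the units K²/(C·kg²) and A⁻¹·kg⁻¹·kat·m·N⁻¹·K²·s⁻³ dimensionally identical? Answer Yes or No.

Left side:
  C = A·s = s·A (charge = current × time).
  So C⁻¹ = s⁻¹·A⁻¹.
  Combining: C⁻¹·kg⁻²·K² = (s⁻¹·A⁻¹) · kg⁻² · K² = kg⁻²·s⁻¹·A⁻¹·K².
Right side:
  kat = s⁻¹·mol.
  N = kg·m·s⁻².
  So N⁻¹ = kg⁻¹·m⁻¹·s².
  Combining: A⁻¹·kg⁻¹·kat·m·N⁻¹·K²·s⁻³ = A⁻¹ · kg⁻¹ · (s⁻¹·mol) · m · (kg⁻¹·m⁻¹·s²) · K² · s⁻³ = kg⁻²·s⁻²·A⁻¹·K²·mol.
Left is kg⁻²·s⁻¹·A⁻¹·K²; right is kg⁻²·s⁻²·A⁻¹·K²·mol — different.

No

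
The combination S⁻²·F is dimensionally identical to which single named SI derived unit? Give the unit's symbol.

S = 1/Ω (conductance is reciprocal resistance),
    = kg⁻¹·m⁻²·s³·A².
So S⁻² = kg²·m⁴·s⁻⁶·A⁻⁴.
F = C/V (capacitance = charge per voltage),
    = A·s/(kg·m²·s⁻³·A⁻¹) (substituting C and V),
    = kg⁻¹·m⁻²·s⁴·A².
Combining: S⁻²·F = (kg²·m⁴·s⁻⁶·A⁻⁴) · (kg⁻¹·m⁻²·s⁴·A²) = kg·m²·s⁻²·A⁻².
kg·m²·s⁻²·A⁻² is the base-SI form of the henry.

H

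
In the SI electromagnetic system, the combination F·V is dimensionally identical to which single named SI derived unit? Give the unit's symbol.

F = C/V (capacitance = charge per voltage),
    = A·s/(kg·m²·s⁻³·A⁻¹) (substituting C and V),
    = kg⁻¹·m⁻²·s⁴·A².
V = W/A (potential = power per current),
    = kg·m²·s⁻³·A⁻¹.
Combining: F·V = (kg⁻¹·m⁻²·s⁴·A²) · (kg·m²·s⁻³·A⁻¹) = s·A.
s·A is the base-SI form of the coulomb.

C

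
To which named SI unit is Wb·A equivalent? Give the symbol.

Wb = V·s (flux: a volt is a weber per second),
    = kg·m²·s⁻²·A⁻¹.
Combining: Wb·A = (kg·m²·s⁻²·A⁻¹) · A = kg·m²·s⁻².
kg·m²·s⁻² is the base-SI form of the joule.

J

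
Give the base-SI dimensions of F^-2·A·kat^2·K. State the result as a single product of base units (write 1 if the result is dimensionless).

kg²·m⁴·s⁻¹⁰·A⁻³·K·mol²

F = C/V (capacitance = charge per voltage),
    = A·s/(kg·m²·s⁻³·A⁻¹) (substituting C and V),
    = kg⁻¹·m⁻²·s⁴·A².
So F⁻² = kg²·m⁴·s⁻⁸·A⁻⁴.
kat = mol/s = s⁻¹·mol (catalytic activity).
So kat² = s⁻²·mol².
Combining: F⁻²·A·kat²·K = (kg²·m⁴·s⁻⁸·A⁻⁴) · A · (s⁻²·mol²) · K = kg²·m⁴·s⁻¹⁰·A⁻³·K·mol².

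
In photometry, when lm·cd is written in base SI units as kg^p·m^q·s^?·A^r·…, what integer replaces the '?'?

0

lm = cd.
Combining: lm·cd = cd · cd = cd².
The exponent of s is 0.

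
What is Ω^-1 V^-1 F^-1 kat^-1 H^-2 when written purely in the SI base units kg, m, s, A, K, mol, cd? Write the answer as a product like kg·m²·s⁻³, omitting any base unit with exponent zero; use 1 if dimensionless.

kg⁻³·m⁻⁶·s⁷·A⁵·mol⁻¹

Ω = kg·m²·s⁻³·A⁻².
So Ω⁻¹ = kg⁻¹·m⁻²·s³·A².
V = kg·m²·s⁻³·A⁻¹.
So V⁻¹ = kg⁻¹·m⁻²·s³·A.
F = kg⁻¹·m⁻²·s⁴·A².
So F⁻¹ = kg·m²·s⁻⁴·A⁻².
kat = s⁻¹·mol.
So kat⁻¹ = s·mol⁻¹.
H = kg·m²·s⁻²·A⁻².
So H⁻² = kg⁻²·m⁻⁴·s⁴·A⁴.
Combining: Ω⁻¹·V⁻¹·F⁻¹·kat⁻¹·H⁻² = (kg⁻¹·m⁻²·s³·A²) · (kg⁻¹·m⁻²·s³·A) · (kg·m²·s⁻⁴·A⁻²) · (s·mol⁻¹) · (kg⁻²·m⁻⁴·s⁴·A⁴) = kg⁻³·m⁻⁶·s⁷·A⁵·mol⁻¹.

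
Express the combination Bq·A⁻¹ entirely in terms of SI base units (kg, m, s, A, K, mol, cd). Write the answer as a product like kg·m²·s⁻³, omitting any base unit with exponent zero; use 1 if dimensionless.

Bq = s⁻¹.
Combining: Bq·A⁻¹ = s⁻¹ · A⁻¹ = s⁻¹·A⁻¹.

s⁻¹·A⁻¹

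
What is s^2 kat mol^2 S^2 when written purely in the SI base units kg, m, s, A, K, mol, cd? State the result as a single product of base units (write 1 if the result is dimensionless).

kg⁻²·m⁻⁴·s⁷·A⁴·mol³

kat = s⁻¹·mol.
S = kg⁻¹·m⁻²·s³·A².
So S² = kg⁻²·m⁻⁴·s⁶·A⁴.
Combining: s²·kat·mol²·S² = s² · (s⁻¹·mol) · mol² · (kg⁻²·m⁻⁴·s⁶·A⁴) = kg⁻²·m⁻⁴·s⁷·A⁴·mol³.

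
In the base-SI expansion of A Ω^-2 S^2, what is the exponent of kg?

Ω = V/A (resistance = voltage per current),
    = kg·m²·s⁻³·A⁻².
So Ω⁻² = kg⁻²·m⁻⁴·s⁶·A⁴.
S = 1/Ω (conductance is reciprocal resistance),
    = kg⁻¹·m⁻²·s³·A².
So S² = kg⁻²·m⁻⁴·s⁶·A⁴.
Combining: A·Ω⁻²·S² = A · (kg⁻²·m⁻⁴·s⁶·A⁴) · (kg⁻²·m⁻⁴·s⁶·A⁴) = kg⁻⁴·m⁻⁸·s¹²·A⁹.
The exponent of kg is -4.

-4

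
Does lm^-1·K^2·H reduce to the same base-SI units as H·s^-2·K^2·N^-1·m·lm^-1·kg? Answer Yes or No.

Yes

Left side:
  lm = cd.
  So lm⁻¹ = cd⁻¹.
  H = kg·m²·s⁻²·A⁻².
  Combining: lm⁻¹·K²·H = cd⁻¹ · K² · (kg·m²·s⁻²·A⁻²) = kg·m²·s⁻²·A⁻²·K²·cd⁻¹.
Right side:
  H = kg·m²·s⁻²·A⁻².
  N = kg·m·s⁻².
  So N⁻¹ = kg⁻¹·m⁻¹·s².
  lm = cd.
  So lm⁻¹ = cd⁻¹.
  Combining: H·s⁻²·K²·N⁻¹·m·lm⁻¹·kg = (kg·m²·s⁻²·A⁻²) · s⁻² · K² · (kg⁻¹·m⁻¹·s²) · m · cd⁻¹ · kg = kg·m²·s⁻²·A⁻²·K²·cd⁻¹.
Both reduce to kg·m²·s⁻²·A⁻²·K²·cd⁻¹.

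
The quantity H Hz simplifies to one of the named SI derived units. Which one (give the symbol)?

H = Wb/A (inductance = flux per current),
    = kg·m²·s⁻²·A⁻².
Hz = 1/s = s⁻¹ (frequency is cycles per second).
Combining: H·Hz = (kg·m²·s⁻²·A⁻²) · s⁻¹ = kg·m²·s⁻³·A⁻².
kg·m²·s⁻³·A⁻² is the base-SI form of the ohm.

Ω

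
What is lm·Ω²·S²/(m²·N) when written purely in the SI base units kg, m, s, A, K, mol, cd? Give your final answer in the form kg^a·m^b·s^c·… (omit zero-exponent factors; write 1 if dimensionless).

kg⁻¹·m⁻³·s²·cd

lm = cd.
N = kg·m·s⁻².
So N⁻¹ = kg⁻¹·m⁻¹·s².
Ω = kg·m²·s⁻³·A⁻².
So Ω² = kg²·m⁴·s⁻⁶·A⁻⁴.
S = kg⁻¹·m⁻²·s³·A².
So S² = kg⁻²·m⁻⁴·s⁶·A⁴.
Combining: lm·m⁻²·N⁻¹·Ω²·S² = cd · m⁻² · (kg⁻¹·m⁻¹·s²) · (kg²·m⁴·s⁻⁶·A⁻⁴) · (kg⁻²·m⁻⁴·s⁶·A⁴) = kg⁻¹·m⁻³·s²·cd.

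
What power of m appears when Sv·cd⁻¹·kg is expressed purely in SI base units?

Sv = J/kg (equivalent dose = energy per mass),
    = m²·s⁻².
Combining: Sv·cd⁻¹·kg = (m²·s⁻²) · cd⁻¹ · kg = kg·m²·s⁻²·cd⁻¹.
The exponent of m is 2.

2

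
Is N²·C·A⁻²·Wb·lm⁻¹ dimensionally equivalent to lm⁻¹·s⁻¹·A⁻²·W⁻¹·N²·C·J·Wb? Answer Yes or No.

Left side:
  N = kg·m/s² = kg·m·s⁻² (force = mass × acceleration).
  So N² = kg²·m²·s⁻⁴.
  C = A·s = s·A (charge = current × time).
  Wb = V·s (flux: a volt is a weber per second),
      = kg·m²·s⁻²·A⁻¹.
  lm = cd·sr = cd (luminous flux; sr is dimensionless).
  So lm⁻¹ = cd⁻¹.
  Combining: N²·C·A⁻²·Wb·lm⁻¹ = (kg²·m²·s⁻⁴) · (s·A) · A⁻² · (kg·m²·s⁻²·A⁻¹) · cd⁻¹ = kg³·m⁴·s⁻⁵·A⁻²·cd⁻¹.
Right side:
  lm = cd.
  So lm⁻¹ = cd⁻¹.
  W = kg·m²·s⁻³.
  So W⁻¹ = kg⁻¹·m⁻²·s³.
  N = kg·m·s⁻².
  So N² = kg²·m²·s⁻⁴.
  C = s·A.
  J = kg·m²·s⁻².
  Wb = kg·m²·s⁻²·A⁻¹.
  Combining: lm⁻¹·s⁻¹·A⁻²·W⁻¹·N²·C·J·Wb = cd⁻¹ · s⁻¹ · A⁻² · (kg⁻¹·m⁻²·s³) · (kg²·m²·s⁻⁴) · (s·A) · (kg·m²·s⁻²) · (kg·m²·s⁻²·A⁻¹) = kg³·m⁴·s⁻⁵·A⁻²·cd⁻¹.
Both reduce to kg³·m⁴·s⁻⁵·A⁻²·cd⁻¹.

Yes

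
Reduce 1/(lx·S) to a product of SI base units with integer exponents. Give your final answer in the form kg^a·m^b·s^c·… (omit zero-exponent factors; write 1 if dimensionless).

lx = lm/m² (illuminance = luminous flux per area),
    = m⁻²·cd.
So lx⁻¹ = m²·cd⁻¹.
S = 1/Ω (conductance is reciprocal resistance),
    = kg⁻¹·m⁻²·s³·A².
So S⁻¹ = kg·m²·s⁻³·A⁻².
Combining: lx⁻¹·S⁻¹ = (m²·cd⁻¹) · (kg·m²·s⁻³·A⁻²) = kg·m⁴·s⁻³·A⁻²·cd⁻¹.

kg·m⁴·s⁻³·A⁻²·cd⁻¹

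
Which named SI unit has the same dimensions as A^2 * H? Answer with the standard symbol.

H = Wb/A (inductance = flux per current),
    = kg·m²·s⁻²·A⁻².
Combining: A²·H = A² · (kg·m²·s⁻²·A⁻²) = kg·m²·s⁻².
kg·m²·s⁻² is the base-SI form of the joule.

J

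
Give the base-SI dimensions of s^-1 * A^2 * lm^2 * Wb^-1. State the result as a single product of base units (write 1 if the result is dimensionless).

kg⁻¹·m⁻²·s·A³·cd²

lm = cd.
So lm² = cd².
Wb = kg·m²·s⁻²·A⁻¹.
So Wb⁻¹ = kg⁻¹·m⁻²·s²·A.
Combining: s⁻¹·A²·lm²·Wb⁻¹ = s⁻¹ · A² · cd² · (kg⁻¹·m⁻²·s²·A) = kg⁻¹·m⁻²·s·A³·cd².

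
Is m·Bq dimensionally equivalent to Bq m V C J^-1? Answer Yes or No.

Left side:
  Bq = 1/s = s⁻¹ (activity is decays per second).
  Combining: m·Bq = m · s⁻¹ = m·s⁻¹.
Right side:
  Bq = s⁻¹.
  V = kg·m²·s⁻³·A⁻¹.
  C = s·A.
  J = kg·m²·s⁻².
  So J⁻¹ = kg⁻¹·m⁻²·s².
  Combining: Bq·m·V·C·J⁻¹ = s⁻¹ · m · (kg·m²·s⁻³·A⁻¹) · (s·A) · (kg⁻¹·m⁻²·s²) = m·s⁻¹.
Both reduce to m·s⁻¹.

Yes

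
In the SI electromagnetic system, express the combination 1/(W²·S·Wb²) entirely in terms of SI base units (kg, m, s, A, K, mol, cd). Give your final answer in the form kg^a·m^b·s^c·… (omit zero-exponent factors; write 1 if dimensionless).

kg⁻³·m⁻⁶·s⁷

W = kg·m²·s⁻³.
So W⁻² = kg⁻²·m⁻⁴·s⁶.
S = kg⁻¹·m⁻²·s³·A².
So S⁻¹ = kg·m²·s⁻³·A⁻².
Wb = kg·m²·s⁻²·A⁻¹.
So Wb⁻² = kg⁻²·m⁻⁴·s⁴·A².
Combining: W⁻²·S⁻¹·Wb⁻² = (kg⁻²·m⁻⁴·s⁶) · (kg·m²·s⁻³·A⁻²) · (kg⁻²·m⁻⁴·s⁴·A²) = kg⁻³·m⁻⁶·s⁷.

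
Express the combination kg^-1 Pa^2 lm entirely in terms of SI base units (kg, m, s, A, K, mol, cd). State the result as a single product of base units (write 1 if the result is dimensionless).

kg·m⁻²·s⁻⁴·cd

Pa = kg·m⁻¹·s⁻².
So Pa² = kg²·m⁻²·s⁻⁴.
lm = cd.
Combining: kg⁻¹·Pa²·lm = kg⁻¹ · (kg²·m⁻²·s⁻⁴) · cd = kg·m⁻²·s⁻⁴·cd.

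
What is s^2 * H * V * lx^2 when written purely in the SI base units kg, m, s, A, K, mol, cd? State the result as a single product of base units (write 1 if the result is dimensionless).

H = Wb/A (inductance = flux per current),
    = kg·m²·s⁻²·A⁻².
V = W/A (potential = power per current),
    = kg·m²·s⁻³·A⁻¹.
lx = lm/m² (illuminance = luminous flux per area),
    = m⁻²·cd.
So lx² = m⁻⁴·cd².
Combining: s²·H·V·lx² = s² · (kg·m²·s⁻²·A⁻²) · (kg·m²·s⁻³·A⁻¹) · (m⁻⁴·cd²) = kg²·s⁻³·A⁻³·cd².

kg²·s⁻³·A⁻³·cd²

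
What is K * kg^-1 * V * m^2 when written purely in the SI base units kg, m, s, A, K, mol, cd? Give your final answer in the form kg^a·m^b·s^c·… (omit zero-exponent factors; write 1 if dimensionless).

V = kg·m²·s⁻³·A⁻¹.
Combining: K·kg⁻¹·V·m² = K · kg⁻¹ · (kg·m²·s⁻³·A⁻¹) · m² = m⁴·s⁻³·A⁻¹·K.

m⁴·s⁻³·A⁻¹·K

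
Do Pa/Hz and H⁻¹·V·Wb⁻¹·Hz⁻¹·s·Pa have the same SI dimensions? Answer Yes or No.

Left side:
  Pa = kg·m⁻¹·s⁻².
  Hz = s⁻¹.
  So Hz⁻¹ = s.
  Combining: Pa·Hz⁻¹ = (kg·m⁻¹·s⁻²) · s = kg·m⁻¹·s⁻¹.
Right side:
  H = kg·m²·s⁻²·A⁻².
  So H⁻¹ = kg⁻¹·m⁻²·s²·A².
  V = kg·m²·s⁻³·A⁻¹.
  Wb = kg·m²·s⁻²·A⁻¹.
  So Wb⁻¹ = kg⁻¹·m⁻²·s²·A.
  Hz = s⁻¹.
  So Hz⁻¹ = s.
  Pa = kg·m⁻¹·s⁻².
  Combining: H⁻¹·V·Wb⁻¹·Hz⁻¹·s·Pa = (kg⁻¹·m⁻²·s²·A²) · (kg·m²·s⁻³·A⁻¹) · (kg⁻¹·m⁻²·s²·A) · s · s · (kg·m⁻¹·s⁻²) = m⁻³·s·A².
Left is kg·m⁻¹·s⁻¹; right is m⁻³·s·A² — different.

No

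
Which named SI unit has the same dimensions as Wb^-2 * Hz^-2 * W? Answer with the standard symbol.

S

Wb = kg·m²·s⁻²·A⁻¹.
So Wb⁻² = kg⁻²·m⁻⁴·s⁴·A².
Hz = s⁻¹.
So Hz⁻² = s².
W = kg·m²·s⁻³.
Combining: Wb⁻²·Hz⁻²·W = (kg⁻²·m⁻⁴·s⁴·A²) · s² · (kg·m²·s⁻³) = kg⁻¹·m⁻²·s³·A².
kg⁻¹·m⁻²·s³·A² is the base-SI form of the siemens.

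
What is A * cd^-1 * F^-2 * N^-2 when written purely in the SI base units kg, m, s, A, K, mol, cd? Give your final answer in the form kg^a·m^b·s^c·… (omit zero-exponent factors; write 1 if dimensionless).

F = C/V (capacitance = charge per voltage),
    = A·s/(kg·m²·s⁻³·A⁻¹) (substituting C and V),
    = kg⁻¹·m⁻²·s⁴·A².
So F⁻² = kg²·m⁴·s⁻⁸·A⁻⁴.
N = kg·m/s² = kg·m·s⁻² (force = mass × acceleration).
So N⁻² = kg⁻²·m⁻²·s⁴.
Combining: A·cd⁻¹·F⁻²·N⁻² = A · cd⁻¹ · (kg²·m⁴·s⁻⁸·A⁻⁴) · (kg⁻²·m⁻²·s⁴) = m²·s⁻⁴·A⁻³·cd⁻¹.

m²·s⁻⁴·A⁻³·cd⁻¹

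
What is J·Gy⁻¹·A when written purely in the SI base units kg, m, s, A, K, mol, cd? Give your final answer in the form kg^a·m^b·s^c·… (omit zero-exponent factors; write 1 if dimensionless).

kg·A

J = N·m (work = force × distance),
    = kg·m²·s⁻².
Gy = J/kg (absorbed dose = energy per mass),
    = m²·s⁻².
So Gy⁻¹ = m⁻²·s².
Combining: J·Gy⁻¹·A = (kg·m²·s⁻²) · (m⁻²·s²) · A = kg·A.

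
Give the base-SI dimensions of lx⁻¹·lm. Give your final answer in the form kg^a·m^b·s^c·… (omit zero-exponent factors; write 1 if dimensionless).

lx = lm/m² (illuminance = luminous flux per area),
    = m⁻²·cd.
So lx⁻¹ = m²·cd⁻¹.
lm = cd·sr = cd (luminous flux; sr is dimensionless).
Combining: lx⁻¹·lm = (m²·cd⁻¹) · cd = m².

m²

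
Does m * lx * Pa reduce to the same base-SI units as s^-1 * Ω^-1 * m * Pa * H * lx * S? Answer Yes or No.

No

Left side:
  lx = lm/m² (illuminance = luminous flux per area),
      = m⁻²·cd.
  Pa = N/m² (pressure = force per area),
      = kg·m⁻¹·s⁻².
  Combining: m·lx·Pa = m · (m⁻²·cd) · (kg·m⁻¹·s⁻²) = kg·m⁻²·s⁻²·cd.
Right side:
  Ω = kg·m²·s⁻³·A⁻².
  So Ω⁻¹ = kg⁻¹·m⁻²·s³·A².
  Pa = kg·m⁻¹·s⁻².
  H = kg·m²·s⁻²·A⁻².
  lx = m⁻²·cd.
  S = kg⁻¹·m⁻²·s³·A².
  Combining: s⁻¹·Ω⁻¹·m·Pa·H·lx·S = s⁻¹ · (kg⁻¹·m⁻²·s³·A²) · m · (kg·m⁻¹·s⁻²) · (kg·m²·s⁻²·A⁻²) · (m⁻²·cd) · (kg⁻¹·m⁻²·s³·A²) = m⁻⁴·s·A²·cd.
Left is kg·m⁻²·s⁻²·cd; right is m⁻⁴·s·A²·cd — different.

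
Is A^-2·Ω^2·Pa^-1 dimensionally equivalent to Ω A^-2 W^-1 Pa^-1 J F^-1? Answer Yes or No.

Left side:
  Ω = V/A (resistance = voltage per current),
      = kg·m²·s⁻³·A⁻².
  So Ω² = kg²·m⁴·s⁻⁶·A⁻⁴.
  Pa = N/m² (pressure = force per area),
      = kg·m⁻¹·s⁻².
  So Pa⁻¹ = kg⁻¹·m·s².
  Combining: A⁻²·Ω²·Pa⁻¹ = A⁻² · (kg²·m⁴·s⁻⁶·A⁻⁴) · (kg⁻¹·m·s²) = kg·m⁵·s⁻⁴·A⁻⁶.
Right side:
  Ω = V/A (resistance = voltage per current),
      = kg·m²·s⁻³·A⁻².
  W = J/s (power = energy per time),
      = kg·m²·s⁻³.
  So W⁻¹ = kg⁻¹·m⁻²·s³.
  Pa = N/m² (pressure = force per area),
      = kg·m⁻¹·s⁻².
  So Pa⁻¹ = kg⁻¹·m·s².
  J = N·m (work = force × distance),
      = kg·m²·s⁻².
  F = C/V (capacitance = charge per voltage),
      = A·s/(kg·m²·s⁻³·A⁻¹) (substituting C and V),
      = kg⁻¹·m⁻²·s⁴·A².
  So F⁻¹ = kg·m²·s⁻⁴·A⁻².
  Combining: Ω·A⁻²·W⁻¹·Pa⁻¹·J·F⁻¹ = (kg·m²·s⁻³·A⁻²) · A⁻² · (kg⁻¹·m⁻²·s³) · (kg⁻¹·m·s²) · (kg·m²·s⁻²) · (kg·m²·s⁻⁴·A⁻²) = kg·m⁵·s⁻⁴·A⁻⁶.
Both reduce to kg·m⁵·s⁻⁴·A⁻⁶.

Yes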